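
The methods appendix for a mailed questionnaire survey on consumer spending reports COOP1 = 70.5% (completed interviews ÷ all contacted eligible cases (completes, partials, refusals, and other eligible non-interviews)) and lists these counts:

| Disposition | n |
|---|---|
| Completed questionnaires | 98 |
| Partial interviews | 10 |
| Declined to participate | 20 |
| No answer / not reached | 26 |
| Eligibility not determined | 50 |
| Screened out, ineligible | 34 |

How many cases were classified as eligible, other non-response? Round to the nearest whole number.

COOP1 = 98 / D = 0.705
D = 98 / 0.705 = 139.0
Remaining denominator categories sum to 128
eligible, other non-response = 139.0 − 128 ≈ 11

11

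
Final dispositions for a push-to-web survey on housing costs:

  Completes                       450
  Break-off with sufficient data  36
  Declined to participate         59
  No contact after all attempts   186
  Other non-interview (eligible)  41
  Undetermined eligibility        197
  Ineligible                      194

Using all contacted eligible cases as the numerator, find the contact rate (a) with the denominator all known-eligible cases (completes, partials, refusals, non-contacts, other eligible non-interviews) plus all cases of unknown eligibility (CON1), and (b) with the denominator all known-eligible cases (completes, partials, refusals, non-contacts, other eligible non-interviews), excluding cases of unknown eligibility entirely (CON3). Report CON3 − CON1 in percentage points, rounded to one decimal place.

15.4

Numerator = 450 + 36 + 59 + 41 = 586
Base = 450 + 36 + 59 + 186 + 41 + 197 = 969
CON1 = 586 / 969 = 0.6047
Base = 450 + 36 + 59 + 186 + 41 = 772
CON3 = 586 / 772 = 0.7591
Difference = 75.91 − 60.47 = 15.44 percentage points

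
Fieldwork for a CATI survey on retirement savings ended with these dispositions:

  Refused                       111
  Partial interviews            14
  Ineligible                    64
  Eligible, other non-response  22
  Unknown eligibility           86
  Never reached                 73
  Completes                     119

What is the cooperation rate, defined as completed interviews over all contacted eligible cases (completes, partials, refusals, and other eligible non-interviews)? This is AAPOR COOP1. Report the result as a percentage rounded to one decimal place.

Numerator: 119
Denom: 119 + 14 + 111 + 22 = 266
COOP1 = 119 / 266 = 0.4474

44.7%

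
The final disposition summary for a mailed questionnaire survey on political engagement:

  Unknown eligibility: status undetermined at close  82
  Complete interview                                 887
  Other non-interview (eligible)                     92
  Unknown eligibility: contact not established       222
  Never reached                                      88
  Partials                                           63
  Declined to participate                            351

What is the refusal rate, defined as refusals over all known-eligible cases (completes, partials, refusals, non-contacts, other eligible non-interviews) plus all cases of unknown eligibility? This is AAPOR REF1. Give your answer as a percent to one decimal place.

19.7%

Undetermined eligibility = 222 + 82 = 304
Top: 351
Base: 887 + 63 + 351 + 88 + 92 + 304 = 1785
REF1 = 351 / 1785 = 0.1966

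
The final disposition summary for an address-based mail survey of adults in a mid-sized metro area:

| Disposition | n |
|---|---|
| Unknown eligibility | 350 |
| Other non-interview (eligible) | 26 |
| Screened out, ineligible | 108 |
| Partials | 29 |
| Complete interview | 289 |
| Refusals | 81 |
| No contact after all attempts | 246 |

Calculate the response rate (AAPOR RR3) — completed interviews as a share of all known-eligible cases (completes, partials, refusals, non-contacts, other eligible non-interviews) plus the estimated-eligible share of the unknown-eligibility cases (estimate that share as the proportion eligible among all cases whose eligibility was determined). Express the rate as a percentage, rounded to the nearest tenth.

Top → 289
Determined eligible → 289 + 29 + 81 + 246 + 26 = 671
e = 671 / (671 + 108) = 671 / 779 = 0.8614
e × U → 0.8614 × 350 = 301.49
Base → 671 + 301.49 = 972.49
RR3 = 289 / 972.49 = 0.2972

29.7%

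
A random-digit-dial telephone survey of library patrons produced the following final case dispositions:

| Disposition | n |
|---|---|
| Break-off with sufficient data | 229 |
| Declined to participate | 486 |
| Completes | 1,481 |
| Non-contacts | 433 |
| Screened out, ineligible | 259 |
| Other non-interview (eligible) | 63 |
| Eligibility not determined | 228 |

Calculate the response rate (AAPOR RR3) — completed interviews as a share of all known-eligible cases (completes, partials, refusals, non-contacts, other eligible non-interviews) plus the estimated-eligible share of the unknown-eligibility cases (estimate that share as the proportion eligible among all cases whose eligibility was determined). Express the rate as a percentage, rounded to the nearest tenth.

51.1%

Num → 1481
Eligible (known) → 1481 + 229 + 486 + 433 + 63 = 2692
e = 2692 / (2692 + 259) = 2692 / 2951 = 0.9122
Eligible share of unknowns → 0.9122 × 228 = 207.98
Denom → 2692 + 207.98 = 2899.98
RR3 = 1481 / 2899.98 = 0.5107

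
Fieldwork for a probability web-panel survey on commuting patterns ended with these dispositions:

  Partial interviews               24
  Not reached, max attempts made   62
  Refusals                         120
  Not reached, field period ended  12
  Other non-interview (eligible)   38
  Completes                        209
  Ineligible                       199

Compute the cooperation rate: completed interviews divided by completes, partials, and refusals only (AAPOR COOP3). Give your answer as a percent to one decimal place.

59.2%

Never reached = 12 + 62 = 74
Top: 209
Base: 209 + 24 + 120 = 353
COOP3 = 209 / 353 = 0.5921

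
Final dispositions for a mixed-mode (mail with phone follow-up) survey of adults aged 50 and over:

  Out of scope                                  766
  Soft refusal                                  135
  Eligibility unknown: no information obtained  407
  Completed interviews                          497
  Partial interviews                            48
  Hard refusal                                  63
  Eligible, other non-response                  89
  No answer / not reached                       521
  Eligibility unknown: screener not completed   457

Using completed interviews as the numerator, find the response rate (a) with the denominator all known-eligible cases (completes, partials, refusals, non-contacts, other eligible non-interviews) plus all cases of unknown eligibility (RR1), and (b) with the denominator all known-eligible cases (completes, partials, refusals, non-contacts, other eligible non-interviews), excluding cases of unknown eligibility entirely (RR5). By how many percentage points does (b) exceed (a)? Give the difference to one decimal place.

Declined to participate = 63 + 135 = 198
Unknown if eligible = 457 + 407 = 864
Top → 497
Denom → 497 + 48 + 198 + 521 + 89 + 864 = 2217
RR1 = 497 / 2217 = 0.2242
Denom → 497 + 48 + 198 + 521 + 89 = 1353
RR5 = 497 / 1353 = 0.3673
Difference = 36.73 − 22.42 = 14.31 percentage points

14.3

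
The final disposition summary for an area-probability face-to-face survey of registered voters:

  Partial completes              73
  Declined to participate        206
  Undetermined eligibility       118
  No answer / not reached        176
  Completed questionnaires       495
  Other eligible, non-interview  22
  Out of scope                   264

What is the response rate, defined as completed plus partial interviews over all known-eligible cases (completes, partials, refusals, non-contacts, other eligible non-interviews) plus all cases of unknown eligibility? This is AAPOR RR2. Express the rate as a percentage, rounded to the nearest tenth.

Num: 495 + 73 = 568
Denom: 495 + 73 + 206 + 176 + 22 + 118 = 1090
RR2 = 568 / 1090 = 0.5211

52.1%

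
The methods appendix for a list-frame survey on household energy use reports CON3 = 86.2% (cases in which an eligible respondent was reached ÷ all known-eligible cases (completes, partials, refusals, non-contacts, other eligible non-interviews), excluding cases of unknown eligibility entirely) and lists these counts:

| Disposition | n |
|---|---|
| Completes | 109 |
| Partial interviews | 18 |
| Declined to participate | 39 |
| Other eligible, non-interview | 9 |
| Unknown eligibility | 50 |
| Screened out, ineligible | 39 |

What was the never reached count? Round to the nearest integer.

28

Numerator → 109 + 18 + 39 + 9 = 175
CON3 = 175 / D = 0.862
D = 175 / 0.862 = 203.0
Rest of base = 175
never reached = 203.0 − 175 ≈ 28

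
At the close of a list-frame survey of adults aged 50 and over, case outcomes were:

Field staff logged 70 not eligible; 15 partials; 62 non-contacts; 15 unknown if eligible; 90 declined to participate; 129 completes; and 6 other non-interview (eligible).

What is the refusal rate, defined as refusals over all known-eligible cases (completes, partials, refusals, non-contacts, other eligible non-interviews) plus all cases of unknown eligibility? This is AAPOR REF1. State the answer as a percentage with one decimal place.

28.4%

Num: 90
Base: 129 + 15 + 90 + 62 + 6 + 15 = 317
REF1 = 90 / 317 = 0.2839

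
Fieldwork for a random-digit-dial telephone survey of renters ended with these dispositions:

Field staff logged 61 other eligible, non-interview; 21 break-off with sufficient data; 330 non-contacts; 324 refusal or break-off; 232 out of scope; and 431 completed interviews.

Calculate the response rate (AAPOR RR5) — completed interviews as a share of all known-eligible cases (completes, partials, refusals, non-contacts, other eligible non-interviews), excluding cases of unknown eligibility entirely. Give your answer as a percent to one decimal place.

36.9%

Numerator = 431
Base = 431 + 21 + 324 + 330 + 61 = 1167
RR5 = 431 / 1167 = 0.3693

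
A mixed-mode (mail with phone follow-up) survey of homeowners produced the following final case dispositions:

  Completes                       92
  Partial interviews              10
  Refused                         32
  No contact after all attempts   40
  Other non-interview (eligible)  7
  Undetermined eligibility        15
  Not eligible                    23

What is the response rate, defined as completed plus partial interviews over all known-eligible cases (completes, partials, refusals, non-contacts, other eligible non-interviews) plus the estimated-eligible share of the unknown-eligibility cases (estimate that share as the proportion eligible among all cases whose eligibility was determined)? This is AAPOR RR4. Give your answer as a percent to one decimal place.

Top → 92 + 10 = 102
Known eligible → 92 + 10 + 32 + 40 + 7 = 181
e = 181 / (181 + 23) = 181 / 204 = 0.8873
e × U → 0.8873 × 15 = 13.31
Denominator → 181 + 13.31 = 194.31
RR4 = 102 / 194.31 = 0.5249

52.5%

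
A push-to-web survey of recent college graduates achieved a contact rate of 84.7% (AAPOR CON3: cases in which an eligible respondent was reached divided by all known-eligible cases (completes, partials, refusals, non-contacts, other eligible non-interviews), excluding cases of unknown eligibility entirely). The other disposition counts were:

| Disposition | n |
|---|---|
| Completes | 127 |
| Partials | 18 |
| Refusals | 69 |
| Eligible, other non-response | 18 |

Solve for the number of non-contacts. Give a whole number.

Numerator → 127 + 18 + 69 + 18 = 232
CON3 = 232 / D = 0.847
D = 232 / 0.847 = 273.9
Remaining denominator categories sum to 232
non-contacts = 273.9 − 232 ≈ 42

42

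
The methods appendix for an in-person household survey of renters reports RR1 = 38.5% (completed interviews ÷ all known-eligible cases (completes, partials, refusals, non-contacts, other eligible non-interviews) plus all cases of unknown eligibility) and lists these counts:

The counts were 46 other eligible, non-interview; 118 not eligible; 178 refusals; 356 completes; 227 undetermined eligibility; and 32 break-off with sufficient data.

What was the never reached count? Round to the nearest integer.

RR1 = 356 / D = 0.385
D = 356 / 0.385 = 924.7
Remaining denominator categories sum to 839
never reached = 924.7 − 839 ≈ 86

86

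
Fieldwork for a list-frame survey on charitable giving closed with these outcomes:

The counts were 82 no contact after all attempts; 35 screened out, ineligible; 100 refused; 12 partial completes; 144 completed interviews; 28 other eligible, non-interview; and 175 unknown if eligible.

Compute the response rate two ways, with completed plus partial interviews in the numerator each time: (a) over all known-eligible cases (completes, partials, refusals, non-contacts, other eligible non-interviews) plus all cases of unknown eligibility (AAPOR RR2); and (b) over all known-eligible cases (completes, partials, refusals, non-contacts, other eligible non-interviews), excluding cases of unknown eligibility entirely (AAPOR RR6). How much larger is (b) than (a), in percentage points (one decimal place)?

Num: 144 + 12 = 156
Base: 144 + 12 + 100 + 82 + 28 + 175 = 541
RR2 = 156 / 541 = 0.2884
Base: 144 + 12 + 100 + 82 + 28 = 366
RR6 = 156 / 366 = 0.4262
Difference = 42.62 − 28.84 = 13.78 percentage points

13.8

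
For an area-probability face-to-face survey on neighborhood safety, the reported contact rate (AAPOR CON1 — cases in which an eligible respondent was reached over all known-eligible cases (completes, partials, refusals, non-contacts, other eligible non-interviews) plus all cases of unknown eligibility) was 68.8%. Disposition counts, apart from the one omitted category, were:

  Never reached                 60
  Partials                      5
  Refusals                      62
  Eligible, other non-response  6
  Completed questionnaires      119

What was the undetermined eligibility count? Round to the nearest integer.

Num → 119 + 5 + 62 + 6 = 192
CON1 = 192 / D = 0.688
D = 192 / 0.688 = 279.1
Remaining denominator categories sum to 252
undetermined eligibility = 279.1 − 252 ≈ 27

27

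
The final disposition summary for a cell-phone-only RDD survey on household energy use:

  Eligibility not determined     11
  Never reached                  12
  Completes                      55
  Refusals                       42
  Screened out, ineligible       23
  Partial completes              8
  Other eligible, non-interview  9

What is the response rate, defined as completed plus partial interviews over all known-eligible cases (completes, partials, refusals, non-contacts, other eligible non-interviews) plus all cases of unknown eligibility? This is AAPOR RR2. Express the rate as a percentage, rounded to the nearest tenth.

Numerator = 55 + 8 = 63
Base = 55 + 8 + 42 + 12 + 9 + 11 = 137
RR2 = 63 / 137 = 0.4599

46.0%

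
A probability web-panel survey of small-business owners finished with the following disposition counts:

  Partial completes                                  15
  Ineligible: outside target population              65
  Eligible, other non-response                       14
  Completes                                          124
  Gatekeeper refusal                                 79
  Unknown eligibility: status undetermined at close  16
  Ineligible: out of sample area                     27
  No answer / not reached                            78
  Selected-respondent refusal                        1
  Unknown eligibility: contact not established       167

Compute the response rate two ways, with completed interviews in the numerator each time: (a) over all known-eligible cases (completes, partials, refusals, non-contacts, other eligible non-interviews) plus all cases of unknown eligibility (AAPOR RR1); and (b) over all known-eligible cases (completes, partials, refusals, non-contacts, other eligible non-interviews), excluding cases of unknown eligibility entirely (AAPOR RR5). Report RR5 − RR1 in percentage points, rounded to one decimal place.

Declined to participate = 79 + 1 = 80
Undetermined eligibility = 167 + 16 = 183
Screened out, ineligible = 65 + 27 = 92
Numerator: 124
Denom: 124 + 15 + 80 + 78 + 14 + 183 = 494
RR1 = 124 / 494 = 0.2510
Denom: 124 + 15 + 80 + 78 + 14 = 311
RR5 = 124 / 311 = 0.3987
Difference = 39.87 − 25.10 = 14.77 percentage points

14.8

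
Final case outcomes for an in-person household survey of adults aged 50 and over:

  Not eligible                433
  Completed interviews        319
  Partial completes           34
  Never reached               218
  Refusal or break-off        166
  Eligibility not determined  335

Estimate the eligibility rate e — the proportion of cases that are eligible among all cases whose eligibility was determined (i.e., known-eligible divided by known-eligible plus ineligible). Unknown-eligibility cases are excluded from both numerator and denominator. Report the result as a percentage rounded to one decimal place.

63.0%

Known eligible: 319 + 34 + 166 + 218 = 737
e = 737 / (737 + 433) = 737 / 1170 = 0.6299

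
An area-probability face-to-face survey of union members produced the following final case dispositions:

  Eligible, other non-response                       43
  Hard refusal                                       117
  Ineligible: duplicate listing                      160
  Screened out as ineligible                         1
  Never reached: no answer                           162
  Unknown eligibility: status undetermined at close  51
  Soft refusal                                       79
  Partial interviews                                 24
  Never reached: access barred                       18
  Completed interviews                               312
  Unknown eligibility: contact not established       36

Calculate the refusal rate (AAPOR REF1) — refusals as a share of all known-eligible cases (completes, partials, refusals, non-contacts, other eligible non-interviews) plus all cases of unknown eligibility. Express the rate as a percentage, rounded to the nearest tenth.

Declined to participate = 117 + 79 = 196
No contact after all attempts = 162 + 18 = 180
Eligibility not determined = 36 + 51 = 87
Out of scope = 1 + 160 = 161
Num: 196
Denom: 312 + 24 + 196 + 180 + 43 + 87 = 842
REF1 = 196 / 842 = 0.2328

23.3%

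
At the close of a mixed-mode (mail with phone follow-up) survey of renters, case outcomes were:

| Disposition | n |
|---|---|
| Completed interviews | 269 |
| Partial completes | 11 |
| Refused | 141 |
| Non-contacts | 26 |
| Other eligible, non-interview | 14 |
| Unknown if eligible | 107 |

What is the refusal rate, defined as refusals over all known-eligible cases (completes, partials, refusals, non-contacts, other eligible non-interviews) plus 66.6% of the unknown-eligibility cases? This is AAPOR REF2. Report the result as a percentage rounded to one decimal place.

Num → 141
Eligible (known) → 269 + 11 + 141 + 26 + 14 = 461
Eligible share of unknowns → 0.6660 × 107 = 71.26
Denom → 461 + 71.26 = 532.26
REF2 = 141 / 532.26 = 0.2649

26.5%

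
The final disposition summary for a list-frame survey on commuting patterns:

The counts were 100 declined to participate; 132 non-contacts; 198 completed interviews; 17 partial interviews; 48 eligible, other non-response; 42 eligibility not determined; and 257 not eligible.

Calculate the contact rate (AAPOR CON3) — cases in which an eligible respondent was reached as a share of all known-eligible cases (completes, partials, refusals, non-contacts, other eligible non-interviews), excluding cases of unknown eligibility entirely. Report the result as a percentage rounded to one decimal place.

Top = 198 + 17 + 100 + 48 = 363
Denom = 198 + 17 + 100 + 132 + 48 = 495
CON3 = 363 / 495 = 0.7333

73.3%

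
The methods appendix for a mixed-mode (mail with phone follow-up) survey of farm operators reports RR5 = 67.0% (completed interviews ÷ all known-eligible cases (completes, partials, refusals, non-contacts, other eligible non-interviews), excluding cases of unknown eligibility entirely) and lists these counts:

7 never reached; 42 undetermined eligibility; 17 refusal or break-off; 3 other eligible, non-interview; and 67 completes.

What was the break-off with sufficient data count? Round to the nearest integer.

6

RR5 = 67 / D = 0.670
D = 67 / 0.670 = 100.0
Other denominator terms total 94
break-off with sufficient data = 100.0 − 94 ≈ 6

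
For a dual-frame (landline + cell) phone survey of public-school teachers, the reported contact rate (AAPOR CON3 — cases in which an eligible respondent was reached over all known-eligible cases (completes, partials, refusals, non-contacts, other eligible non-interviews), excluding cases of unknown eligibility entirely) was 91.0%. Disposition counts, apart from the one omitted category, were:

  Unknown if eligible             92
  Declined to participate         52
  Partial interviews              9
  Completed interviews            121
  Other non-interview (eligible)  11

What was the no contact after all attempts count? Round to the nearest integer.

19

Num → 121 + 9 + 52 + 11 = 193
CON3 = 193 / D = 0.910
D = 193 / 0.910 = 212.1
Remaining denominator categories sum to 193
no contact after all attempts = 212.1 − 193 ≈ 19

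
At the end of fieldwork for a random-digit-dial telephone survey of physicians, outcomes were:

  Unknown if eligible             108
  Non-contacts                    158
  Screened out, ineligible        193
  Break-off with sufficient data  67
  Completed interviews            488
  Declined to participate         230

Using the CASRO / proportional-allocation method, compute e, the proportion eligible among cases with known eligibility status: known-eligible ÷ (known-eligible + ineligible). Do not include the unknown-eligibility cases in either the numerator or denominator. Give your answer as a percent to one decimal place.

83.0%

Eligible (known): 488 + 67 + 230 + 158 = 943
e = 943 / (943 + 193) = 943 / 1136 = 0.8301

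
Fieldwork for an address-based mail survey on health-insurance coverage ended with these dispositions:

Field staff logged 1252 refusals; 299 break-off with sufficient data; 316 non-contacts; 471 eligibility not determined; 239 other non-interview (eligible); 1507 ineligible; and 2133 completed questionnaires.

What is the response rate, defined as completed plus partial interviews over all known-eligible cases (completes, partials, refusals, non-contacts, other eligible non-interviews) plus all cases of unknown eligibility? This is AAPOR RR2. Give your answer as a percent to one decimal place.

Top = 2133 + 299 = 2432
Denom = 2133 + 299 + 1252 + 316 + 239 + 471 = 4710
RR2 = 2432 / 4710 = 0.5163

51.6%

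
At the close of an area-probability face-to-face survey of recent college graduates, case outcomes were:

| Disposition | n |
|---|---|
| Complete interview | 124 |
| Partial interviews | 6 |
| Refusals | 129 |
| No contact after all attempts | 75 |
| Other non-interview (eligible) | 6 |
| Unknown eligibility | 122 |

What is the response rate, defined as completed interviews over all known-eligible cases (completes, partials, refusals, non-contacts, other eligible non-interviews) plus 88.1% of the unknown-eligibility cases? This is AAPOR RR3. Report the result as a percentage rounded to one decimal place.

27.7%

Num: 124
Known eligible: 124 + 6 + 129 + 75 + 6 = 340
Eligible share of unknowns: 0.8810 × 122 = 107.48
Base: 340 + 107.48 = 447.48
RR3 = 124 / 447.48 = 0.2771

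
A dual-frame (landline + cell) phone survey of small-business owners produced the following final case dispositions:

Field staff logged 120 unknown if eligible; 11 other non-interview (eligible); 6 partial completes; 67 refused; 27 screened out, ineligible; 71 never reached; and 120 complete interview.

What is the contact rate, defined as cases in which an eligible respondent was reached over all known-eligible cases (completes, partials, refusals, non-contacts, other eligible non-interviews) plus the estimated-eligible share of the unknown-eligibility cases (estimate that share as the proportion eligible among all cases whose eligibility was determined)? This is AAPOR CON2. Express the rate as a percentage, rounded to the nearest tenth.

53.1%

Numerator: 120 + 6 + 67 + 11 = 204
Eligible (known): 120 + 6 + 67 + 71 + 11 = 275
e = 275 / (275 + 27) = 275 / 302 = 0.9106
Eligible share of unknowns: 0.9106 × 120 = 109.27
Denom: 275 + 109.27 = 384.27
CON2 = 204 / 384.27 = 0.5309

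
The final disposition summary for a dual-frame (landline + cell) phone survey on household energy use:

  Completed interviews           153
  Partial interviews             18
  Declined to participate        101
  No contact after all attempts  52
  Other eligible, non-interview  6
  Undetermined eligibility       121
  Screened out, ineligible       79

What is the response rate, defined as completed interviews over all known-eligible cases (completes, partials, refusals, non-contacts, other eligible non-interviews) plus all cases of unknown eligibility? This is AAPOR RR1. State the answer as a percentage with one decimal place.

Num → 153
Denominator → 153 + 18 + 101 + 52 + 6 + 121 = 451
RR1 = 153 / 451 = 0.3392

33.9%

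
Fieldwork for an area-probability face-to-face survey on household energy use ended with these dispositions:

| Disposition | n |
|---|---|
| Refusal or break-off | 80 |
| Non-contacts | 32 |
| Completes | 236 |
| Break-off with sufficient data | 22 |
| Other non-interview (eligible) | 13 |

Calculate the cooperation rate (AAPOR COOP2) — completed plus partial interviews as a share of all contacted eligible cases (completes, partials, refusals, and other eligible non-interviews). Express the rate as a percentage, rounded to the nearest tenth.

Num: 236 + 22 = 258
Base: 236 + 22 + 80 + 13 = 351
COOP2 = 258 / 351 = 0.7350

73.5%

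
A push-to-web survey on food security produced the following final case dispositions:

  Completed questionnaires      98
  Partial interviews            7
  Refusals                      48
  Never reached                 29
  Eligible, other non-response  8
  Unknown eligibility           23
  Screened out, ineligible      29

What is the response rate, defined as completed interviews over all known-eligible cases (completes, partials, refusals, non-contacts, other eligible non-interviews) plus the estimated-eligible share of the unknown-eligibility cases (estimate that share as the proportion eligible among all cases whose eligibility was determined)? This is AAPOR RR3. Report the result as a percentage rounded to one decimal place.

Num: 98
Determined eligible: 98 + 7 + 48 + 29 + 8 = 190
e = 190 / (190 + 29) = 190 / 219 = 0.8676
Eligible share of unknowns: 0.8676 × 23 = 19.95
Base: 190 + 19.95 = 209.95
RR3 = 98 / 209.95 = 0.4668

46.7%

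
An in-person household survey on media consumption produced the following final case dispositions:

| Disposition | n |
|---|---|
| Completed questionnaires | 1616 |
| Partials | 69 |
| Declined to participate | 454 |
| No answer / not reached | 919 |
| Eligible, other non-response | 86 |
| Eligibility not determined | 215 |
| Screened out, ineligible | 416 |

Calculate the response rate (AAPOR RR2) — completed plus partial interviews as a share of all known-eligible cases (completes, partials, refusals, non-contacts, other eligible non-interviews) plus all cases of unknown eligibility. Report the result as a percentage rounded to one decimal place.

50.2%

Numerator: 1616 + 69 = 1685
Base: 1616 + 69 + 454 + 919 + 86 + 215 = 3359
RR2 = 1685 / 3359 = 0.5016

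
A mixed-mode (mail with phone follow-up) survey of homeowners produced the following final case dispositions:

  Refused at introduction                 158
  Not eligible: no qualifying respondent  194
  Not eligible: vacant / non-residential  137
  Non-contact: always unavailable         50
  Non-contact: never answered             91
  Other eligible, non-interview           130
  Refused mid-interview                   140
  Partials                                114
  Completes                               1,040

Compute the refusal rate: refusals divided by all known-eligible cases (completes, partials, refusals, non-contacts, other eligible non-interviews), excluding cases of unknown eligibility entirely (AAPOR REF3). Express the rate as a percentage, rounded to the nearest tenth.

Refusals = 158 + 140 = 298
No answer / not reached = 91 + 50 = 141
Not eligible = 194 + 137 = 331
Num = 298
Base = 1040 + 114 + 298 + 141 + 130 = 1723
REF3 = 298 / 1723 = 0.1730

17.3%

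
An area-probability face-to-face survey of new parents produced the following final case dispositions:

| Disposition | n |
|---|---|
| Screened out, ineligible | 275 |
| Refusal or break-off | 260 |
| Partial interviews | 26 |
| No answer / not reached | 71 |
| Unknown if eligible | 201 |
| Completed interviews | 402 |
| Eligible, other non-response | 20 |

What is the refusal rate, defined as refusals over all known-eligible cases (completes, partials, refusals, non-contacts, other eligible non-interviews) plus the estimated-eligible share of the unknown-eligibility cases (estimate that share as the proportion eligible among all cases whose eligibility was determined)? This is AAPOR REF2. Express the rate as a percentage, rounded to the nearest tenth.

Top: 260
Determined eligible: 402 + 26 + 260 + 71 + 20 = 779
e = 779 / (779 + 275) = 779 / 1054 = 0.7391
e × U: 0.7391 × 201 = 148.56
Base: 779 + 148.56 = 927.56
REF2 = 260 / 927.56 = 0.2803

28.0%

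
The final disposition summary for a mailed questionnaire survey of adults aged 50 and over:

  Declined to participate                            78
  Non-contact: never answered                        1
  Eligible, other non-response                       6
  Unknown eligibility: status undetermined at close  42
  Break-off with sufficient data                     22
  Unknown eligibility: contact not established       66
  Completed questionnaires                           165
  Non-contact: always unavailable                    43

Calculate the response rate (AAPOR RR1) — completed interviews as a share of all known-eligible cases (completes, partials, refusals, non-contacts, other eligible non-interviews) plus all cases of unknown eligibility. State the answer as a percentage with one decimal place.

No contact after all attempts = 1 + 43 = 44
Unknown eligibility = 66 + 42 = 108
Top: 165
Denominator: 165 + 22 + 78 + 44 + 6 + 108 = 423
RR1 = 165 / 423 = 0.3901

39.0%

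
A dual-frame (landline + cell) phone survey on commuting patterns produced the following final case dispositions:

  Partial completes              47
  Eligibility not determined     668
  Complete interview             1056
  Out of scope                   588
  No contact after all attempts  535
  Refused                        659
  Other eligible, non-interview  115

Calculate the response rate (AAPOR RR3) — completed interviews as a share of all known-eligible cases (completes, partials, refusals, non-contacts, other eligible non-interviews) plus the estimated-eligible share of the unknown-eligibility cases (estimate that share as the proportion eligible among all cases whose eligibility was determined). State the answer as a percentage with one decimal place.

Num: 1056
Eligible (known): 1056 + 47 + 659 + 535 + 115 = 2412
e = 2412 / (2412 + 588) = 2412 / 3000 = 0.8040
Eligible share of unknowns: 0.8040 × 668 = 537.07
Base: 2412 + 537.07 = 2949.07
RR3 = 1056 / 2949.07 = 0.3581

35.8%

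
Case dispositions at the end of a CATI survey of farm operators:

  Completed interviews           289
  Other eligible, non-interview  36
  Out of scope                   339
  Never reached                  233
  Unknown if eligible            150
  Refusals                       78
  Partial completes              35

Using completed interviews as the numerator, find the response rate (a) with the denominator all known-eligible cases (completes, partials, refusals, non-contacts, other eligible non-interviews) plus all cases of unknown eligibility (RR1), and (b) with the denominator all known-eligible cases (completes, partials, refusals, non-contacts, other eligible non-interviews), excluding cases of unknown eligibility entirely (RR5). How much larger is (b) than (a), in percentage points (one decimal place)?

Numerator = 289
Denominator = 289 + 35 + 78 + 233 + 36 + 150 = 821
RR1 = 289 / 821 = 0.3520
Denominator = 289 + 35 + 78 + 233 + 36 = 671
RR5 = 289 / 671 = 0.4307
Difference = 43.07 − 35.20 = 7.87 percentage points

7.9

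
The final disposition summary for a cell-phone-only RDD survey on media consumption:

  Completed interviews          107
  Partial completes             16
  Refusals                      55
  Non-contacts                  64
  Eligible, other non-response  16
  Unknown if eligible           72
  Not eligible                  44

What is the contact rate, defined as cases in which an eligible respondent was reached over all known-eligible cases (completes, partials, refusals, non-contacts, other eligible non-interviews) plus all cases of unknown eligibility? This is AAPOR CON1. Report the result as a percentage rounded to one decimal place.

58.8%

Num → 107 + 16 + 55 + 16 = 194
Base → 107 + 16 + 55 + 64 + 16 + 72 = 330
CON1 = 194 / 330 = 0.5879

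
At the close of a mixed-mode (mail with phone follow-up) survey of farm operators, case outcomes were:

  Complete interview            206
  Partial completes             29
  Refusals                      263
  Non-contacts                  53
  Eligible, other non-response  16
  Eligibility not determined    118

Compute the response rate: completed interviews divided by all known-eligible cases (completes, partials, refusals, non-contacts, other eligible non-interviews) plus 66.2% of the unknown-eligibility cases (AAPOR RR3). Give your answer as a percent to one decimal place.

Top → 206
Eligible (known) → 206 + 29 + 263 + 53 + 16 = 567
e × U → 0.6620 × 118 = 78.12
Denominator → 567 + 78.12 = 645.12
RR3 = 206 / 645.12 = 0.3193

31.9%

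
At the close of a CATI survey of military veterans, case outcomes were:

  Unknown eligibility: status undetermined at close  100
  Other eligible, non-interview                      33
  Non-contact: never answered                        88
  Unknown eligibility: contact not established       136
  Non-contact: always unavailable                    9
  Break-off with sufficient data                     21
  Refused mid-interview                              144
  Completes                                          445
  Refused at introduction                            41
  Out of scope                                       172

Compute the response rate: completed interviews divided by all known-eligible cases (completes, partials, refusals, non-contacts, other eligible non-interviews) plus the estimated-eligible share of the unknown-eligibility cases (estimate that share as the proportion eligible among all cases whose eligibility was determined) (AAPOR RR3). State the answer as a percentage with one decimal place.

Refused = 41 + 144 = 185
No answer / not reached = 88 + 9 = 97
Undetermined eligibility = 136 + 100 = 236
Numerator: 445
Determined eligible: 445 + 21 + 185 + 97 + 33 = 781
e = 781 / (781 + 172) = 781 / 953 = 0.8195
e × U: 0.8195 × 236 = 193.40
Denominator: 781 + 193.40 = 974.40
RR3 = 445 / 974.40 = 0.4567

45.7%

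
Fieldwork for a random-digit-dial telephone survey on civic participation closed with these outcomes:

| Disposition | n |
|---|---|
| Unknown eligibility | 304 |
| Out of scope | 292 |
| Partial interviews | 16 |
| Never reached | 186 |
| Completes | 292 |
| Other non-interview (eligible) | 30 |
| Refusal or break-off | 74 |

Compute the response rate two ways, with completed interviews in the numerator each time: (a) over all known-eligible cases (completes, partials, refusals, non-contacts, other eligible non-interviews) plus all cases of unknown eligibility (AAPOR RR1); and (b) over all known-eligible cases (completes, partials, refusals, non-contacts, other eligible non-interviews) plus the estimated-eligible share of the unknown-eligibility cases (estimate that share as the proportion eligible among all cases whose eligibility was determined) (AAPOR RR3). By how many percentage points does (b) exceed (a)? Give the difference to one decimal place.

4.0

Num: 292
Denominator: 292 + 16 + 74 + 186 + 30 + 304 = 902
RR1 = 292 / 902 = 0.3237
Known eligible: 292 + 16 + 74 + 186 + 30 = 598
e = 598 / (598 + 292) = 598 / 890 = 0.6719
Eligible share of unknowns: 0.6719 × 304 = 204.26
Denominator: 598 + 204.26 = 802.26
RR3 = 292 / 802.26 = 0.3640
Difference = 36.40 − 32.37 = 4.03 percentage points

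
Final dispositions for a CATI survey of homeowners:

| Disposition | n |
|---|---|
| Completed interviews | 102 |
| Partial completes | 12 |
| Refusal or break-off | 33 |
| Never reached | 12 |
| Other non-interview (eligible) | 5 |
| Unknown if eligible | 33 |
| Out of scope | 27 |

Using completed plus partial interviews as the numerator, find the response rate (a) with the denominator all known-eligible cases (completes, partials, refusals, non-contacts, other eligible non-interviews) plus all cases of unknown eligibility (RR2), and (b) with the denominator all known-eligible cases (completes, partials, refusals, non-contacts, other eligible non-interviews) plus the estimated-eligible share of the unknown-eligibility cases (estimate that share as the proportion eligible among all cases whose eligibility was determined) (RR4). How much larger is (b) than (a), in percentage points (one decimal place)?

1.4

Top: 102 + 12 = 114
Denominator: 102 + 12 + 33 + 12 + 5 + 33 = 197
RR2 = 114 / 197 = 0.5787
Determined eligible: 102 + 12 + 33 + 12 + 5 = 164
e = 164 / (164 + 27) = 164 / 191 = 0.8586
Eligible share of unknowns: 0.8586 × 33 = 28.33
Denominator: 164 + 28.33 = 192.33
RR4 = 114 / 192.33 = 0.5927
Difference = 59.27 − 57.87 = 1.40 percentage points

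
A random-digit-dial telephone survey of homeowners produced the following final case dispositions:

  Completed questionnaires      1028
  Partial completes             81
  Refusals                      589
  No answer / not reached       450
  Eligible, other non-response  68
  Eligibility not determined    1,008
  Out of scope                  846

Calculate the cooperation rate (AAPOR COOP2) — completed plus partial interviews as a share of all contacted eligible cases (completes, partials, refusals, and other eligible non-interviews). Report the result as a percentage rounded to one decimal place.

62.8%

Num = 1028 + 81 = 1109
Denominator = 1028 + 81 + 589 + 68 = 1766
COOP2 = 1109 / 1766 = 0.6280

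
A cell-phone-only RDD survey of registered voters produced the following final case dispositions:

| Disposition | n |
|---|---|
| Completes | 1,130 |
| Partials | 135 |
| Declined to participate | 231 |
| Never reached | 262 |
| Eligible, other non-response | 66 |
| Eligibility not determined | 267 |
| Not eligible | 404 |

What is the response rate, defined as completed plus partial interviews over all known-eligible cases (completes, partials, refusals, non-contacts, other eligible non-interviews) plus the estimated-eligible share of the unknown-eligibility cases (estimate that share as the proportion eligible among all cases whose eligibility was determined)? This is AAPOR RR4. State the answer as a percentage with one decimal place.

61.9%

Numerator = 1130 + 135 = 1265
Determined eligible = 1130 + 135 + 231 + 262 + 66 = 1824
e = 1824 / (1824 + 404) = 1824 / 2228 = 0.8187
e × U = 0.8187 × 267 = 218.59
Denominator = 1824 + 218.59 = 2042.59
RR4 = 1265 / 2042.59 = 0.6193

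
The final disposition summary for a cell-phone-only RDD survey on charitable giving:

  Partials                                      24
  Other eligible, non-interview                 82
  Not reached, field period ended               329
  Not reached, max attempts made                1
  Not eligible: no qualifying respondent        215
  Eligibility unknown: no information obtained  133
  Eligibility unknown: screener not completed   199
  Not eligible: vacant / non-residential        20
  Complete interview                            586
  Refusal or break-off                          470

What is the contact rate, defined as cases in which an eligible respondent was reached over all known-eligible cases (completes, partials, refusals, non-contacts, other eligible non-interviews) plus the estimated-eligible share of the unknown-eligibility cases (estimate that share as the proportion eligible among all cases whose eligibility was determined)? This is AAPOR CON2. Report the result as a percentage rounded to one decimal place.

No answer / not reached = 329 + 1 = 330
Unknown eligibility = 199 + 133 = 332
Ineligible = 215 + 20 = 235
Top: 586 + 24 + 470 + 82 = 1162
Known eligible: 586 + 24 + 470 + 330 + 82 = 1492
e = 1492 / (1492 + 235) = 1492 / 1727 = 0.8639
Estimated eligible among unknowns: 0.8639 × 332 = 286.81
Base: 1492 + 286.81 = 1778.81
CON2 = 1162 / 1778.81 = 0.6532

65.3%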